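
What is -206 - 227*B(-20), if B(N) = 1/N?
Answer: -3893/20 ≈ -194.65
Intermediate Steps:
-206 - 227*B(-20) = -206 - 227/(-20) = -206 - 227*(-1/20) = -206 + 227/20 = -3893/20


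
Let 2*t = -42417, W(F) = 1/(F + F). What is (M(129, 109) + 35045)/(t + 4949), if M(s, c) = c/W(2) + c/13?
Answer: -922724/422747 ≈ -2.1827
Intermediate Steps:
W(F) = 1/(2*F)
t = -42417/2 (t = (½)*(-42417) = -42417/2 ≈ -21209.)
M(s, c) = 53*c/13 (M(s, c) = c/(((½)/2)) + c/13 = c/(((½)*(½))) + c*(1/13) = c/(¼) + c/13 = c*4 + c/13 = 4*c + c/13 = 53*c/13)
(M(129, 109) + 35045)/(t + 4949) = ((53/13)*109 + 35045)/(-42417/2 + 4949) = (5777/13 + 35045)/(-32519/2) = (461362/13)*(-2/32519) = -922724/422747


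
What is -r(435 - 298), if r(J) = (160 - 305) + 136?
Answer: 9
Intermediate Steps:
r(J) = -9 (r(J) = -145 + 136 = -9)
-r(435 - 298) = -1*(-9) = 9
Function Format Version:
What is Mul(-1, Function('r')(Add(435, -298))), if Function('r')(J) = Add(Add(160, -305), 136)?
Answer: 9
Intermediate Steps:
Function('r')(J) = -9 (Function('r')(J) = Add(-145, 136) = -9)
Mul(-1, Function('r')(Add(435, -298))) = Mul(-1, -9) = 9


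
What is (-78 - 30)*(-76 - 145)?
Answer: 23868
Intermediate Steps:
(-78 - 30)*(-76 - 145) = -108*(-221) = 23868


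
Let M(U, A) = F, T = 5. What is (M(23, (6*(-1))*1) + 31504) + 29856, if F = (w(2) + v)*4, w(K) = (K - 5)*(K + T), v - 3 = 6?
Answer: 61312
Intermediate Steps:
v = 9 (v = 3 + 6 = 9)
w(K) = (-5 + K)*(5 + K) (w(K) = (K - 5)*(K + 5) = (-5 + K)*(5 + K))
F = -48 (F = ((-25 + 2²) + 9)*4 = ((-25 + 4) + 9)*4 = (-21 + 9)*4 = -12*4 = -48)
M(U, A) = -48
(M(23, (6*(-1))*1) + 31504) + 29856 = (-48 + 31504) + 29856 = 31456 + 29856 = 61312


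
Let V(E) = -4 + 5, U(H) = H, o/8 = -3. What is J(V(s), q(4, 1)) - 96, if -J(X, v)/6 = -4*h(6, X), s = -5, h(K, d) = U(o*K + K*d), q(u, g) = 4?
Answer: -3408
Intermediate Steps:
o = -24 (o = 8*(-3) = -24)
h(K, d) = -24*K + K*d
V(E) = 1
J(X, v) = -3456 + 144*X (J(X, v) = -(-24)*6*(-24 + X) = -(-24)*(-144 + 6*X) = -6*(576 - 24*X) = -3456 + 144*X)
J(V(s), q(4, 1)) - 96 = (-3456 + 144*1) - 96 = (-3456 + 144) - 96 = -3312 - 96 = -3408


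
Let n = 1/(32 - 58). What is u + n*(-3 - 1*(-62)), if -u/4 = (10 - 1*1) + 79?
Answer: -9211/26 ≈ -354.27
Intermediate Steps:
u = -352 (u = -4*((10 - 1*1) + 79) = -4*((10 - 1) + 79) = -4*(9 + 79) = -4*88 = -352)
n = -1/26 (n = 1/(-26) = -1/26 ≈ -0.038462)
u + n*(-3 - 1*(-62)) = -352 - (-3 - 1*(-62))/26 = -352 - (-3 + 62)/26 = -352 - 1/26*59 = -352 - 59/26 = -9211/26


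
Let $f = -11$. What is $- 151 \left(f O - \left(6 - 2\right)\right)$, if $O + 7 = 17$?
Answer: $17214$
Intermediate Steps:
$O = 10$ ($O = -7 + 17 = 10$)
$- 151 \left(f O - \left(6 - 2\right)\right) = - 151 \left(\left(-11\right) 10 - \left(6 - 2\right)\right) = - 151 \left(-110 - 4\right) = \left(-151\right) \left(-114\right) = 17214$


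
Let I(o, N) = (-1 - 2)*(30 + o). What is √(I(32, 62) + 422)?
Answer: 2*√59 ≈ 15.362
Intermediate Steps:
I(o, N) = -90 - 3*o (I(o, N) = -3*(30 + o) = -90 - 3*o)
√(I(32, 62) + 422) = √((-90 - 3*32) + 422) = √((-90 - 96) + 422) = √(-186 + 422) = √236 = 2*√59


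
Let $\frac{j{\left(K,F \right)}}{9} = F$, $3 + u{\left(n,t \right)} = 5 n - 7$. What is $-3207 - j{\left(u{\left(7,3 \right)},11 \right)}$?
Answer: $-3306$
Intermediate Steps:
$u{\left(n,t \right)} = -10 + 5 n$ ($u{\left(n,t \right)} = -3 + \left(5 n - 7\right) = -3 + \left(-7 + 5 n\right) = -10 + 5 n$)
$j{\left(K,F \right)} = 9 F$
$-3207 - j{\left(u{\left(7,3 \right)},11 \right)} = -3207 - 9 \cdot 11 = -3207 - 99 = -3306$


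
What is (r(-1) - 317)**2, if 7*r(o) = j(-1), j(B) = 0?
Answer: 100489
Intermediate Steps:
r(o) = 0 (r(o) = (1/7)*0 = 0)
(r(-1) - 317)**2 = (0 - 317)**2 = (-317)**2 = 100489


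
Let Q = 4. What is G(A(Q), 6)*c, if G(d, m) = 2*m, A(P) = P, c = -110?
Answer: -1320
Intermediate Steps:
G(A(Q), 6)*c = (2*6)*(-110) = 12*(-110) = -1320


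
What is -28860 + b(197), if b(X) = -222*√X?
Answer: -28860 - 222*√197 ≈ -31976.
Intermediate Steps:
-28860 + b(197) = -28860 - 222*√197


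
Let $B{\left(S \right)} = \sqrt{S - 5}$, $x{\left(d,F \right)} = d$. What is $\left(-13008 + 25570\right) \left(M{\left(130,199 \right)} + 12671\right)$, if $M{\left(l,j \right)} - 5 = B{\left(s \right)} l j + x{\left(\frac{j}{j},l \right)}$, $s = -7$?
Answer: $159248474 + 649957880 i \sqrt{3} \approx 1.5925 \cdot 10^{8} + 1.1258 \cdot 10^{9} i$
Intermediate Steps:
$B{\left(S \right)} = \sqrt{-5 + S}$ ($B{\left(S \right)} = \sqrt{S - 5} = \sqrt{-5 + S}$)
$M{\left(l,j \right)} = 6 + 2 i j l \sqrt{3}$ ($M{\left(l,j \right)} = 5 + \left(\sqrt{-5 - 7} l j + \frac{j}{j}\right) = 5 + \left(\sqrt{-12} l j + 1\right) = 5 + \left(2 i \sqrt{3} l j + 1\right) = 5 + \left(2 i l \sqrt{3} j + 1\right) = 5 + \left(2 i j l \sqrt{3} + 1\right) = 5 + \left(1 + 2 i j l \sqrt{3}\right) = 6 + 2 i j l \sqrt{3}$)
$\left(-13008 + 25570\right) \left(M{\left(130,199 \right)} + 12671\right) = \left(-13008 + 25570\right) \left(\left(6 + 2 i 199 \cdot 130 \sqrt{3}\right) + 12671\right) = 12562 \left(\left(6 + 51740 i \sqrt{3}\right) + 12671\right) = 12562 \left(12677 + 51740 i \sqrt{3}\right) = 159248474 + 649957880 i \sqrt{3}$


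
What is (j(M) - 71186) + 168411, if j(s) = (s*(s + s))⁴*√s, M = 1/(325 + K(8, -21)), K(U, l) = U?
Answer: 97225 + 16*√37/16783280260899830377551 ≈ 97225.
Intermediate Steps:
M = 1/333 (M = 1/(325 + 8) = 1/333 ≈ 0.0030030)
j(s) = 16*s^(17/2) (j(s) = (s*(2*s))⁴*√s = (2*s²)⁴*√s = (16*s⁸)*√s = 16*s^(17/2))
(j(M) - 71186) + 168411 = (16*(1/333)^(17/2) - 71186) + 168411 = (16*(√37/16783280260899830377551) - 71186) + 168411 = (16*√37/16783280260899830377551 - 71186) + 168411 = (-71186 + 16*√37/16783280260899830377551) + 168411 = 97225 + 16*√37/16783280260899830377551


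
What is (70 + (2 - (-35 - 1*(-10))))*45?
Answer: 4365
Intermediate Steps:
(70 + (2 - (-35 - 1*(-10))))*45 = (70 + (2 - (-35 + 10)))*45 = (70 + (2 - 1*(-25)))*45 = (70 + (2 + 25))*45 = (70 + 27)*45 = 97*45 = 4365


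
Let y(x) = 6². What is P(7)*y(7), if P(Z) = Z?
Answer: 252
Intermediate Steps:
y(x) = 36
P(7)*y(7) = 7*36 = 252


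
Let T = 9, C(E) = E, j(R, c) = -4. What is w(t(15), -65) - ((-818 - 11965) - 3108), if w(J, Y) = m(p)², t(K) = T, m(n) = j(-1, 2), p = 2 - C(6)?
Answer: 15907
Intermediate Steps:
p = -4 (p = 2 - 1*6 = 2 - 6 = -4)
m(n) = -4
t(K) = 9
w(J, Y) = 16 (w(J, Y) = (-4)² = 16)
w(t(15), -65) - ((-818 - 11965) - 3108) = 16 - ((-818 - 11965) - 3108) = 16 - (-12783 - 3108) = 16 - 1*(-15891) = 16 + 15891 = 15907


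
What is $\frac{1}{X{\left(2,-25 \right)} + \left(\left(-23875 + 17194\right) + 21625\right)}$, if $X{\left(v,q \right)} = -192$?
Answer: $\frac{1}{14752} \approx 6.7787 \cdot 10^{-5}$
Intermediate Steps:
$\frac{1}{X{\left(2,-25 \right)} + \left(\left(-23875 + 17194\right) + 21625\right)} = \frac{1}{-192 + \left(\left(-23875 + 17194\right) + 21625\right)} = \frac{1}{-192 + \left(-6681 + 21625\right)} = \frac{1}{-192 + 14944} = \frac{1}{14752}$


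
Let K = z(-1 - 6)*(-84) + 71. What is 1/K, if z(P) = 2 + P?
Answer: 1/491 ≈ 0.0020367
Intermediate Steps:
K = 491 (K = (2 + (-1 - 6))*(-84) + 71 = (2 - 7)*(-84) + 71 = -5*(-84) + 71 = 420 + 71 = 491)
1/K = 1/491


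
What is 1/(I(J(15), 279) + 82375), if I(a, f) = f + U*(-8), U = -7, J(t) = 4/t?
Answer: 1/82710 ≈ 1.2090e-5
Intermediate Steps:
I(a, f) = 56 + f (I(a, f) = f - 7*(-8) = f + 56 = 56 + f)
1/(I(J(15), 279) + 82375) = 1/((56 + 279) + 82375) = 1/(335 + 82375) = 1/82710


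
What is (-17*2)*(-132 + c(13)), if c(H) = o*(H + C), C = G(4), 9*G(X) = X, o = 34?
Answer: -99484/9 ≈ -11054.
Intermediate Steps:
G(X) = X/9
C = 4/9 (C = (1/9)*4 = 4/9 ≈ 0.44444)
c(H) = 136/9 + 34*H (c(H) = 34*(H + 4/9) = 34*(4/9 + H) = 136/9 + 34*H)
(-17*2)*(-132 + c(13)) = (-17*2)*(-132 + (136/9 + 34*13)) = -34*(-132 + (136/9 + 442)) = -34*(-132 + 4114/9) = -34*2926/9 = -99484/9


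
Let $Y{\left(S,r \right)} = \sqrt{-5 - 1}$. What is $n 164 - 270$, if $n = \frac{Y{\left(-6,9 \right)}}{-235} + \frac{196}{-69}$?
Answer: $- \frac{50774}{69} - \frac{164 i \sqrt{6}}{235} \approx -735.86 - 1.7094 i$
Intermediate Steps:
$Y{\left(S,r \right)} = i \sqrt{6}$ ($Y{\left(S,r \right)} = \sqrt{-6} = i \sqrt{6}$)
$n = - \frac{196}{69} - \frac{i \sqrt{6}}{235}$ ($n = \frac{i \sqrt{6}}{-235} + \frac{196}{-69} = i \sqrt{6} \left(- \frac{1}{235}\right) + 196 \left(- \frac{1}{69}\right) = - \frac{i \sqrt{6}}{235} - \frac{196}{69} = - \frac{196}{69} - \frac{i \sqrt{6}}{235} \approx -2.8406 - 0.010423 i$)
$n 164 - 270 = \left(- \frac{196}{69} - \frac{i \sqrt{6}}{235}\right) 164 - 270 = \left(- \frac{32144}{69} - \frac{164 i \sqrt{6}}{235}\right) - 270 = - \frac{50774}{69} - \frac{164 i \sqrt{6}}{235}$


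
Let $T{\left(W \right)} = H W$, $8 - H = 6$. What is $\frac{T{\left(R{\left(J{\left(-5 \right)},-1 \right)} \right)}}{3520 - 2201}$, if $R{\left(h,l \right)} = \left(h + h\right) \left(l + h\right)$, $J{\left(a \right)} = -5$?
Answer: $\frac{120}{1319} \approx 0.090978$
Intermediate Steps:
$H = 2$ ($H = 8 - 6 = 2$)
$R{\left(h,l \right)} = 2 h \left(h + l\right)$
$T{\left(W \right)} = 2 W$
$\frac{T{\left(R{\left(J{\left(-5 \right)},-1 \right)} \right)}}{3520 - 2201} = \frac{2 \cdot 2 \left(-5\right) \left(-5 - 1\right)}{3520 - 2201} = \frac{2 \cdot 2 \left(-5\right) \left(-6\right)}{1319} = 2 \cdot 60 \cdot \frac{1}{1319} = 120 \cdot \frac{1}{1319} = \frac{120}{1319}$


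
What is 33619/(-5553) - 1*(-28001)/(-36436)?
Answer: -1380431437/202329108 ≈ -6.8227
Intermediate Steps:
33619/(-5553) - 1*(-28001)/(-36436) = 33619*(-1/5553) + 28001*(-1/36436) = -33619/5553 - 28001/36436 = -1380431437/202329108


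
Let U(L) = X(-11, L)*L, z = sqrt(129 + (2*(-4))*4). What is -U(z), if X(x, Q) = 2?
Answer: -2*sqrt(97) ≈ -19.698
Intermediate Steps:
z = sqrt(97) (z = sqrt(129 - 8*4) = sqrt(129 - 32) = sqrt(97) ≈ 9.8489)
U(L) = 2*L
-U(z) = -2*sqrt(97)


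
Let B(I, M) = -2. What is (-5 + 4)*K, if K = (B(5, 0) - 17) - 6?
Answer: 25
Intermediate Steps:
K = -25 (K = (-2 - 17) - 6 = -19 - 6 = -25)
(-5 + 4)*K = (-5 + 4)*(-25) = -1*(-25) = 25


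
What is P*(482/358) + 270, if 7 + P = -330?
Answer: -32887/179 ≈ -183.73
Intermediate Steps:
P = -337 (P = -7 - 330 = -337)
P*(482/358) + 270 = -162434/358 + 270 = -337*241/179 + 270 = -81217/179 + 270 = -32887/179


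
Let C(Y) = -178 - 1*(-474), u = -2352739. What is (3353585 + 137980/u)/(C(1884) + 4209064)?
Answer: 1578022016267/1980705087408 ≈ 0.79670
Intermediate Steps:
C(Y) = 296 (C(Y) = -178 + 474 = 296)
(3353585 + 137980/u)/(C(1884) + 4209064) = (3353585 + 137980/(-2352739))/(296 + 4209064) = (3353585 + 137980*(-1/2352739))/4209360 = (3353585 - 137980/2352739)*(1/4209360) = (7890110081335/2352739)*(1/4209360) = 1578022016267/1980705087408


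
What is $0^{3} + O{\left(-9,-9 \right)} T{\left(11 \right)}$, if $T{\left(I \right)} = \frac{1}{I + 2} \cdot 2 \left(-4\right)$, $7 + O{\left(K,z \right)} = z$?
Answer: $\frac{128}{13} \approx 9.8462$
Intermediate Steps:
$O{\left(K,z \right)} = -7 + z$
$T{\left(I \right)} = - \frac{8}{2 + I}$ ($T{\left(I \right)} = \frac{1}{2 + I} 2 \left(-4\right) = \frac{2}{2 + I} \left(-4\right) = - \frac{8}{2 + I}$)
$0^{3} + O{\left(-9,-9 \right)} T{\left(11 \right)} = 0^{3} + \left(-7 - 9\right) \left(- \frac{8}{2 + 11}\right) = 0 - 16 \left(- \frac{8}{13}\right) = 0 - 16 \left(\left(-8\right) \frac{1}{13}\right) = 0 - - \frac{128}{13} = 0 + \frac{128}{13} = \frac{128}{13}$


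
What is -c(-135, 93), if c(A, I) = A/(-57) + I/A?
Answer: -1436/855 ≈ -1.6795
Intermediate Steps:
c(A, I) = -A/57 + I/A (c(A, I) = A*(-1/57) + I/A = -A/57 + I/A)
-c(-135, 93) = -(-1/57*(-135) + 93/(-135)) = -(45/19 + 93*(-1/135)) = -(45/19 - 31/45) = -1*1436/855 = -1436/855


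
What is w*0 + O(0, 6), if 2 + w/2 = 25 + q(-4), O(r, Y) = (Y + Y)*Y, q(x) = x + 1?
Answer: 72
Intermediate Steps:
q(x) = 1 + x
O(r, Y) = 2*Y**2 (O(r, Y) = (2*Y)*Y = 2*Y**2)
w = 40 (w = -4 + 2*(25 + (1 - 4)) = -4 + 2*(25 - 3) = -4 + 2*22 = -4 + 44 = 40)
w*0 + O(0, 6) = 40*0 + 2*6**2 = 0 + 2*36 = 0 + 72 = 72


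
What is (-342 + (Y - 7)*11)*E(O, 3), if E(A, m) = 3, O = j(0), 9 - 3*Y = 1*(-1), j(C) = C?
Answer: -1147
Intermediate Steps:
Y = 10/3 (Y = 3 - (-1)/3 = 3 - ⅓*(-1) = 3 + ⅓ = 10/3 ≈ 3.3333)
O = 0
(-342 + (Y - 7)*11)*E(O, 3) = (-342 + (10/3 - 7)*11)*3 = (-342 - 11/3*11)*3 = (-342 - 121/3)*3 = -1147/3*3 = -1147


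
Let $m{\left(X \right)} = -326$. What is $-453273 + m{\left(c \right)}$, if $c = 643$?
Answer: $-453599$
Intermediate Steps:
$-453273 + m{\left(c \right)} = -453273 - 326 = -453599$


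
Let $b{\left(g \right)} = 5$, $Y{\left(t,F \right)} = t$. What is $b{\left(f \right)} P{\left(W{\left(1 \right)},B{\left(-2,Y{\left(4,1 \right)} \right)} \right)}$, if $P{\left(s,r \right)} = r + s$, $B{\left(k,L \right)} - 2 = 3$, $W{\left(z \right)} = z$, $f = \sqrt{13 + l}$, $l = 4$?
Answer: $30$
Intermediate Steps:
$f = \sqrt{17}$ ($f = \sqrt{13 + 4} = \sqrt{17} \approx 4.1231$)
$B{\left(k,L \right)} = 5$ ($B{\left(k,L \right)} = 2 + 3 = 5$)
$b{\left(f \right)} P{\left(W{\left(1 \right)},B{\left(-2,Y{\left(4,1 \right)} \right)} \right)} = 5 \left(5 + 1\right) = 5 \cdot 6 = 30$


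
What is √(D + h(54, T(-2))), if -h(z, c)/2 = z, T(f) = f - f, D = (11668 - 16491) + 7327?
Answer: 2*√599 ≈ 48.949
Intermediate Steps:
D = 2504 (D = -4823 + 7327 = 2504)
T(f) = 0
h(z, c) = -2*z
√(D + h(54, T(-2))) = √(2504 - 2*54) = √(2504 - 108) = √2396 = 2*√599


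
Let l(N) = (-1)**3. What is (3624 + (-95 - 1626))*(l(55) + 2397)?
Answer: 4559588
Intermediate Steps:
l(N) = -1
(3624 + (-95 - 1626))*(l(55) + 2397) = (3624 + (-95 - 1626))*(-1 + 2397) = (3624 - 1721)*2396 = 1903*2396 = 4559588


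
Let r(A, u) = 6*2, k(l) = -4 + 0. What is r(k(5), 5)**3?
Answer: 1728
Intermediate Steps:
k(l) = -4
r(A, u) = 12
r(k(5), 5)**3 = 12**3 = 1728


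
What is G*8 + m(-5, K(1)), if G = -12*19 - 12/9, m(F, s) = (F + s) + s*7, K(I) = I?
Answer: -5495/3 ≈ -1831.7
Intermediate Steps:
m(F, s) = F + 8*s (m(F, s) = (F + s) + 7*s = F + 8*s)
G = -688/3 (G = -228 - 12*1/9 = -228 - 4/3 = -688/3 ≈ -229.33)
G*8 + m(-5, K(1)) = -688/3*8 + (-5 + 8*1) = -5504/3 + (-5 + 8) = -5504/3 + 3 = -5495/3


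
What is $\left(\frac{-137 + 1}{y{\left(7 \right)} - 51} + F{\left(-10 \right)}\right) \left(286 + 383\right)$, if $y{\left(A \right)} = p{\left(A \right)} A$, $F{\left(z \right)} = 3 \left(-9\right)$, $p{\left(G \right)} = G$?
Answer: $27429$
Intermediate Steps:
$F{\left(z \right)} = -27$
$y{\left(A \right)} = A^{2}$ ($y{\left(A \right)} = A A = A^{2}$)
$\left(\frac{-137 + 1}{y{\left(7 \right)} - 51} + F{\left(-10 \right)}\right) \left(286 + 383\right) = \left(\frac{-137 + 1}{7^{2} - 51} - 27\right) \left(286 + 383\right) = \left(- \frac{136}{49 - 51} - 27\right) 669 = \left(- \frac{136}{-2} - 27\right) 669 = \left(\left(-136\right) \left(- \frac{1}{2}\right) - 27\right) 669 = \left(68 - 27\right) 669 = 41 \cdot 669 = 27429$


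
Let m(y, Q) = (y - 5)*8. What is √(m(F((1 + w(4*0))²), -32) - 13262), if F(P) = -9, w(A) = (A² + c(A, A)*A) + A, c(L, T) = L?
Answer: 3*I*√1486 ≈ 115.65*I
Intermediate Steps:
w(A) = A + 2*A² (w(A) = (A² + A*A) + A = (A² + A²) + A = 2*A² + A = A + 2*A²)
m(y, Q) = -40 + 8*y (m(y, Q) = (-5 + y)*8 = -40 + 8*y)
√(m(F((1 + w(4*0))²), -32) - 13262) = √((-40 + 8*(-9)) - 13262) = √((-40 - 72) - 13262) = √(-112 - 13262) = √(-13374) = 3*I*√1486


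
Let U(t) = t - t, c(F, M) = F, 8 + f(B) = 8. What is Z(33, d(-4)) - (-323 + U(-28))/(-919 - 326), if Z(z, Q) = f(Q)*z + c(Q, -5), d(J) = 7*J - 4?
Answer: -40163/1245 ≈ -32.259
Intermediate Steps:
f(B) = 0 (f(B) = -8 + 8 = 0)
d(J) = -4 + 7*J
U(t) = 0
Z(z, Q) = Q (Z(z, Q) = 0*z + Q = 0 + Q = Q)
Z(33, d(-4)) - (-323 + U(-28))/(-919 - 326) = (-4 + 7*(-4)) - (-323 + 0)/(-919 - 326) = (-4 - 28) - (-323)/(-1245) = -32 - (-323)*(-1)/1245 = -32 - 1*323/1245 = -32 - 323/1245 = -40163/1245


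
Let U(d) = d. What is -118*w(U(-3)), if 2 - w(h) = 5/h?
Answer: -1298/3 ≈ -432.67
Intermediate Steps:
w(h) = 2 - 5/h
-118*w(U(-3)) = -118*(2 - 5/(-3)) = -118*(2 - 5*(-⅓)) = -118*(2 + 5/3) = -118*11/3 = -1298/3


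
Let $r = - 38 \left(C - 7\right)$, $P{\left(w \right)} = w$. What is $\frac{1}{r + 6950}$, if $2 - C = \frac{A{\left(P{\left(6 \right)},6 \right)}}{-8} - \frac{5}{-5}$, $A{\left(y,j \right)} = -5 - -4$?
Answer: $\frac{4}{28731} \approx 0.00013922$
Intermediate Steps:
$A{\left(y,j \right)} = -1$ ($A{\left(y,j \right)} = -5 + 4 = -1$)
$C = \frac{7}{8}$ ($C = 2 - \left(- \frac{1}{-8} - \frac{5}{-5}\right) = 2 - \left(\left(-1\right) \left(- \frac{1}{8}\right) - -1\right) = 2 - \left(\frac{1}{8} + 1\right) = 2 - \frac{9}{8} = \frac{7}{8} \approx 0.875$)
$r = \frac{931}{4}$ ($r = - 38 \left(\frac{7}{8} - 7\right) = \left(-38\right) \left(- \frac{49}{8}\right) = \frac{931}{4} \approx 232.75$)
$\frac{1}{r + 6950} = \frac{1}{\frac{931}{4} + 6950} = \frac{1}{\frac{28731}{4}} = \frac{4}{28731}$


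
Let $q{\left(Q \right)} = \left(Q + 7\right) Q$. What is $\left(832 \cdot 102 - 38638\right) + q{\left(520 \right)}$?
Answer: $320266$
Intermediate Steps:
$q{\left(Q \right)} = Q \left(7 + Q\right)$ ($q{\left(Q \right)} = \left(7 + Q\right) Q = Q \left(7 + Q\right)$)
$\left(832 \cdot 102 - 38638\right) + q{\left(520 \right)} = \left(832 \cdot 102 - 38638\right) + 520 \left(7 + 520\right) = \left(84864 - 38638\right) + 520 \cdot 527 = 46226 + 274040 = 320266$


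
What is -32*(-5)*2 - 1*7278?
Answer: -6958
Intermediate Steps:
-32*(-5)*2 - 1*7278 = 160*2 - 7278 = 320 - 7278 = -6958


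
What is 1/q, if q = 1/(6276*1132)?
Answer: 7104432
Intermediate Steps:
q = 1/7104432 (q = (1/6276)*(1/1132) = 1/7104432 ≈ 1.4076e-7)
1/q = 1/(1/7104432) = 7104432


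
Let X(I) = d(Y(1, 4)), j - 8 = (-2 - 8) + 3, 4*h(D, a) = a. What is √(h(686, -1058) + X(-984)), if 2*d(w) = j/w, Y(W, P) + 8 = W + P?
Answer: I*√2382/3 ≈ 16.269*I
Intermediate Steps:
h(D, a) = a/4
Y(W, P) = -8 + P + W (Y(W, P) = -8 + (W + P) = -8 + (P + W) = -8 + P + W)
j = 1 (j = 8 + ((-2 - 8) + 3) = 8 + (-10 + 3) = 8 - 7 = 1)
d(w) = 1/(2*w) (d(w) = (1/w)/2 = 1/(2*w))
X(I) = -⅙ (X(I) = 1/(2*(-8 + 4 + 1)) = (½)/(-3) = (½)*(-⅓) = -⅙)
√(h(686, -1058) + X(-984)) = √((¼)*(-1058) - ⅙) = √(-529/2 - ⅙) = √(-794/3) = I*√2382/3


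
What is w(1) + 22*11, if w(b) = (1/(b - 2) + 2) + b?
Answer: 244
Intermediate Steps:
w(b) = 2 + b + 1/(-2 + b) (w(b) = (1/(-2 + b) + 2) + b = (2 + 1/(-2 + b)) + b = 2 + b + 1/(-2 + b))
w(1) + 22*11 = (-3 + 1²)/(-2 + 1) + 22*11 = (-3 + 1)/(-1) + 242 = -1*(-2) + 242 = 2 + 242 = 244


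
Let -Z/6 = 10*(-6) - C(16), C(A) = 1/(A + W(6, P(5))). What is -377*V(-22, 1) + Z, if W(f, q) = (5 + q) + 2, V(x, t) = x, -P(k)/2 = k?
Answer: 112508/13 ≈ 8654.5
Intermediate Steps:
P(k) = -2*k
W(f, q) = 7 + q
C(A) = 1/(-3 + A) (C(A) = 1/(A + (7 - 2*5)) = 1/(A + (7 - 10)) = 1/(A - 3) = 1/(-3 + A))
Z = 4686/13 (Z = -6*(10*(-6) - 1/(-3 + 16)) = -6*(-60 - 1/13) = -6*(-781/13) = 4686/13 ≈ 360.46)
-377*V(-22, 1) + Z = -377*(-22) + 4686/13 = 8294 + 4686/13 = 112508/13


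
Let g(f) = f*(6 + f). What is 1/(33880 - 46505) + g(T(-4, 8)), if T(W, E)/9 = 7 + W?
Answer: 11248874/12625 ≈ 891.00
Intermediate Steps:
T(W, E) = 63 + 9*W (T(W, E) = 9*(7 + W) = 63 + 9*W)
1/(33880 - 46505) + g(T(-4, 8)) = 1/(33880 - 46505) + (63 + 9*(-4))*(6 + (63 + 9*(-4))) = 1/(-12625) + (63 - 36)*(6 + (63 - 36)) = -1/12625 + 27*(6 + 27) = -1/12625 + 27*33 = -1/12625 + 891 = 11248874/12625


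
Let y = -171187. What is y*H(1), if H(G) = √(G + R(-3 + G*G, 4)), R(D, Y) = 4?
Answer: -171187*√5 ≈ -3.8279e+5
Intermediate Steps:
H(G) = √(4 + G) (H(G) = √(G + 4) = √(4 + G))
y*H(1) = -171187*√(4 + 1) = -171187*√5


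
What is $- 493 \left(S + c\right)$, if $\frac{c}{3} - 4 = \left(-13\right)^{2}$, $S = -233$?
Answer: $-140998$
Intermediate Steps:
$c = 519$ ($c = 12 + 3 \left(-13\right)^{2} = 12 + 3 \cdot 169 = 12 + 507 = 519$)
$- 493 \left(S + c\right) = - 493 \left(-233 + 519\right) = \left(-493\right) 286 = -140998$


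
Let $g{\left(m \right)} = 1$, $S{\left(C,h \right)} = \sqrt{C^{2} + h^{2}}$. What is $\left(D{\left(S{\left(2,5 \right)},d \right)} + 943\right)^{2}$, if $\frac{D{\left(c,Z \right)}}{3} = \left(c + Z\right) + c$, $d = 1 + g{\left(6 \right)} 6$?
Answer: $930340 + 11568 \sqrt{29} \approx 9.9264 \cdot 10^{5}$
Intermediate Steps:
$d = 7$ ($d = 1 + 1 \cdot 6 = 1 + 6 = 7$)
$D{\left(c,Z \right)} = 3 Z + 6 c$ ($D{\left(c,Z \right)} = 3 \left(\left(c + Z\right) + c\right) = 3 \left(\left(Z + c\right) + c\right) = 3 \left(Z + 2 c\right) = 3 Z + 6 c$)
$\left(D{\left(S{\left(2,5 \right)},d \right)} + 943\right)^{2} = \left(\left(3 \cdot 7 + 6 \sqrt{2^{2} + 5^{2}}\right) + 943\right)^{2} = \left(\left(21 + 6 \sqrt{4 + 25}\right) + 943\right)^{2} = \left(\left(21 + 6 \sqrt{29}\right) + 943\right)^{2} = \left(964 + 6 \sqrt{29}\right)^{2}$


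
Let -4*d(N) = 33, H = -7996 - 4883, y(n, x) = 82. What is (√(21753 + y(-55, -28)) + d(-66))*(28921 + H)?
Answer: -264693/2 + 16042*√21835 ≈ 2.2381e+6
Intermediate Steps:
H = -12879
d(N) = -33/4 (d(N) = -¼*33 = -33/4)
(√(21753 + y(-55, -28)) + d(-66))*(28921 + H) = (√(21753 + 82) - 33/4)*(28921 - 12879) = (√21835 - 33/4)*16042 = (-33/4 + √21835)*16042 = -264693/2 + 16042*√21835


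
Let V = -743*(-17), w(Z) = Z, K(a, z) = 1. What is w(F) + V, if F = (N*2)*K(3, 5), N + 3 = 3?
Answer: 12631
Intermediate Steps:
N = 0 (N = -3 + 3 = 0)
F = 0 (F = (0*2)*1 = 0*1 = 0)
V = 12631
w(F) + V = 0 + 12631 = 12631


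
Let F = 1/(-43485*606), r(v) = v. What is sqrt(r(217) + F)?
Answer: sqrt(16743313981587310)/8783970 ≈ 14.731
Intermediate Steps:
F = -1/26351910 (F = -1/43485*1/606 = -1/26351910 ≈ -3.7948e-8)
sqrt(r(217) + F) = sqrt(217 - 1/26351910) = sqrt(5718364469/26351910) = sqrt(16743313981587310)/8783970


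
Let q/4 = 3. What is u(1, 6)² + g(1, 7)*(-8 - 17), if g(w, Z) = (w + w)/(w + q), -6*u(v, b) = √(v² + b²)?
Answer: -1319/468 ≈ -2.8184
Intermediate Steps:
u(v, b) = -√(b² + v²)/6 (u(v, b) = -√(v² + b²)/6 = -√(b² + v²)/6)
q = 12 (q = 4*3 = 12)
g(w, Z) = 2*w/(12 + w) (g(w, Z) = (w + w)/(w + 12) = (2*w)/(12 + w) = 2*w/(12 + w))
u(1, 6)² + g(1, 7)*(-8 - 17) = (-√(6² + 1²)/6)² + (2*1/(12 + 1))*(-8 - 17) = (-√(36 + 1)/6)² + (2*1/13)*(-25) = (-√37/6)² + (2*1*(1/13))*(-25) = 37/36 + (2/13)*(-25) = 37/36 - 50/13 = -1319/468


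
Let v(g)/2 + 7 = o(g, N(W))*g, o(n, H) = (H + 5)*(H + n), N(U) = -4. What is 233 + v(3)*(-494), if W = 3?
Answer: 10113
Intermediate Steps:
o(n, H) = (5 + H)*(H + n)
v(g) = -14 + 2*g*(-4 + g) (v(g) = -14 + 2*(((-4)² + 5*(-4) + 5*g - 4*g)*g) = -14 + 2*((16 - 20 + 5*g - 4*g)*g) = -14 + 2*((-4 + g)*g) = -14 + 2*(g*(-4 + g)) = -14 + 2*g*(-4 + g))
233 + v(3)*(-494) = 233 + (-14 + 2*3*(-4 + 3))*(-494) = 233 + (-14 + 2*3*(-1))*(-494) = 233 + (-14 - 6)*(-494) = 233 - 20*(-494) = 233 + 9880 = 10113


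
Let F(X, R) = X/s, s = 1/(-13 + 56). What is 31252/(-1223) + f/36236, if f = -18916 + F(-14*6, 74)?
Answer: -289999804/11079157 ≈ -26.175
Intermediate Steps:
s = 1/43 ≈ 0.023256
F(X, R) = 43*X (F(X, R) = X/(1/43) = X*43 = 43*X)
f = -22528 (f = -18916 + 43*(-14*6) = -18916 + 43*(-84) = -18916 - 3612 = -22528)
31252/(-1223) + f/36236 = 31252/(-1223) - 22528/36236 = 31252*(-1/1223) - 22528*1/36236 = -31252/1223 - 5632/9059 = -289999804/11079157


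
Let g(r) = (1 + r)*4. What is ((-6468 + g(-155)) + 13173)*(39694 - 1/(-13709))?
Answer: 3313420971183/13709 ≈ 2.4170e+8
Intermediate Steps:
g(r) = 4 + 4*r
((-6468 + g(-155)) + 13173)*(39694 - 1/(-13709)) = ((-6468 + (4 + 4*(-155))) + 13173)*(39694 - 1/(-13709)) = ((-6468 + (4 - 620)) + 13173)*(39694 - 1*(-1/13709)) = ((-6468 - 616) + 13173)*(39694 + 1/13709) = (-7084 + 13173)*(544165047/13709) = 6089*(544165047/13709) = 3313420971183/13709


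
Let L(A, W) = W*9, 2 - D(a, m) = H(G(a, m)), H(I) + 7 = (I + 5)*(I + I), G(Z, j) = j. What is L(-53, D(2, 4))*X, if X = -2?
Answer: 1134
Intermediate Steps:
H(I) = -7 + 2*I*(5 + I) (H(I) = -7 + (I + 5)*(I + I) = -7 + (5 + I)*(2*I) = -7 + 2*I*(5 + I))
D(a, m) = 9 - 10*m - 2*m² (D(a, m) = 2 - (-7 + 2*m² + 10*m) = 2 + (7 - 10*m - 2*m²) = 9 - 10*m - 2*m²)
L(A, W) = 9*W
L(-53, D(2, 4))*X = (9*(9 - 10*4 - 2*4²))*(-2) = (9*(9 - 40 - 2*16))*(-2) = (9*(9 - 40 - 32))*(-2) = (9*(-63))*(-2) = -567*(-2) = 1134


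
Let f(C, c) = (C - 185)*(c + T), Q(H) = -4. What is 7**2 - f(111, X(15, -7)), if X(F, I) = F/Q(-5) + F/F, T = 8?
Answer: 875/2 ≈ 437.50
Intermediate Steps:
X(F, I) = 1 - F/4 (X(F, I) = F/(-4) + F/F = F*(-1/4) + 1 = -F/4 + 1 = 1 - F/4)
f(C, c) = (-185 + C)*(8 + c) (f(C, c) = (C - 185)*(c + 8) = (-185 + C)*(8 + c))
7**2 - f(111, X(15, -7)) = 7**2 - (-1480 - 185*(1 - 1/4*15) + 8*111 + 111*(1 - 1/4*15)) = 49 - (-1480 - 185*(1 - 15/4) + 888 + 111*(1 - 15/4)) = 49 - (-1480 - 185*(-11/4) + 888 + 111*(-11/4)) = 49 - (-1480 + 2035/4 + 888 - 1221/4) = 49 - 1*(-777/2) = 49 + 777/2 = 875/2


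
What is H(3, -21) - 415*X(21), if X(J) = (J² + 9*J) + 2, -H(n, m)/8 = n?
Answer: -262304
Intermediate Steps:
H(n, m) = -8*n
X(J) = 2 + J² + 9*J
H(3, -21) - 415*X(21) = -8*3 - 415*(2 + 21² + 9*21) = -24 - 415*(2 + 441 + 189) = -24 - 415*632 = -24 - 262280 = -262304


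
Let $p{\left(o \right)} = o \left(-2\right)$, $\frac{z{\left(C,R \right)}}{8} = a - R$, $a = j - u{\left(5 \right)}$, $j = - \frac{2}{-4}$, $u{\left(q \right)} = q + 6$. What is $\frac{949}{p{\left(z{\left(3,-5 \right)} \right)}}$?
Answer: $\frac{949}{88} \approx 10.784$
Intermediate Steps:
$u{\left(q \right)} = 6 + q$
$j = \frac{1}{2}$ ($j = \left(-2\right) \left(- \frac{1}{4}\right) = \frac{1}{2} \approx 0.5$)
$a = - \frac{21}{2}$ ($a = \frac{1}{2} - \left(6 + 5\right) = \frac{1}{2} - 11 = - \frac{21}{2} \approx -10.5$)
$z{\left(C,R \right)} = -84 - 8 R$ ($z{\left(C,R \right)} = 8 \left(- \frac{21}{2} - R\right) = -84 - 8 R$)
$p{\left(o \right)} = - 2 o$
$\frac{949}{p{\left(z{\left(3,-5 \right)} \right)}} = \frac{949}{\left(-2\right) \left(-84 - -40\right)} = \frac{949}{\left(-2\right) \left(-84 + 40\right)} = \frac{949}{\left(-2\right) \left(-44\right)} = \frac{949}{88}$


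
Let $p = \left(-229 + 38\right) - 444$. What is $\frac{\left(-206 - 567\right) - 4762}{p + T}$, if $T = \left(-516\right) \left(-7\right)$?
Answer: $- \frac{5535}{2977} \approx -1.8593$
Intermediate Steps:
$T = 3612$
$p = -635$ ($p = -191 - 444 = -635$)
$\frac{\left(-206 - 567\right) - 4762}{p + T} = \frac{\left(-206 - 567\right) - 4762}{-635 + 3612} = \frac{\left(-206 - 567\right) - 4762}{2977} = \left(-773 - 4762\right) \frac{1}{2977} = \left(-5535\right) \frac{1}{2977} = - \frac{5535}{2977}$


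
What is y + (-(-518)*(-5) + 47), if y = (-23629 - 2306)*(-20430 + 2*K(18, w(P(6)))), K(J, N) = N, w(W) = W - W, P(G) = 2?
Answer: 529849507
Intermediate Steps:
w(W) = 0
y = 529852050 (y = (-23629 - 2306)*(-20430 + 2*0) = -25935*(-20430 + 0) = -25935*(-20430) = 529852050)
y + (-(-518)*(-5) + 47) = 529852050 + (-(-518)*(-5) + 47) = 529852050 + (-37*70 + 47) = 529852050 + (-2590 + 47) = 529852050 - 2543 = 529849507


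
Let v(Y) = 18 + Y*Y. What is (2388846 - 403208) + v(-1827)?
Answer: 5323585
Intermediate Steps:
v(Y) = 18 + Y²
(2388846 - 403208) + v(-1827) = (2388846 - 403208) + (18 + (-1827)²) = 1985638 + (18 + 3337929) = 1985638 + 3337947 = 5323585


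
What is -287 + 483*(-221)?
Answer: -107030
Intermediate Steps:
-287 + 483*(-221) = -287 - 106743 = -107030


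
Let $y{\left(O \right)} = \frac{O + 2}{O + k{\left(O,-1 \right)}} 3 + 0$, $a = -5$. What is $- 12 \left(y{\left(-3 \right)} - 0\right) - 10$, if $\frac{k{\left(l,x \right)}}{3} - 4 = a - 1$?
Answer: $-14$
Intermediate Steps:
$k{\left(l,x \right)} = -6$ ($k{\left(l,x \right)} = 12 + 3 \left(-5 - 1\right) = 12 + 3 \left(-6\right) = 12 - 18 = -6$)
$y{\left(O \right)} = \frac{3 \left(2 + O\right)}{-6 + O}$ ($y{\left(O \right)} = \frac{O + 2}{O - 6} \cdot 3 + 0 = \frac{2 + O}{-6 + O} 3 + 0 = \frac{3 \left(2 + O\right)}{-6 + O} + 0 = \frac{3 \left(2 + O\right)}{-6 + O}$)
$- 12 \left(y{\left(-3 \right)} - 0\right) - 10 = - 12 \left(\frac{3 \left(2 - 3\right)}{-6 - 3} - 0\right) - 10 = - 12 \left(3 \frac{1}{-9} \left(-1\right) + 0\right) - 10 = - 12 \left(3 \left(- \frac{1}{9}\right) \left(-1\right) + 0\right) - 10 = - 12 \left(\frac{1}{3} + 0\right) - 10 = \left(-12\right) \frac{1}{3} - 10 = -4 - 10 = -14$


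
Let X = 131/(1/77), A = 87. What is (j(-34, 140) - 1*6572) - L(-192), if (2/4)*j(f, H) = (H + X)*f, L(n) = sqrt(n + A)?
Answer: -702008 - I*sqrt(105) ≈ -7.0201e+5 - 10.247*I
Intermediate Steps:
L(n) = sqrt(87 + n) (L(n) = sqrt(n + 87) = sqrt(87 + n))
X = 10087 (X = 131/(1/77) = 131*77 = 10087)
j(f, H) = 2*f*(10087 + H) (j(f, H) = 2*((H + 10087)*f) = 2*((10087 + H)*f) = 2*(f*(10087 + H)) = 2*f*(10087 + H))
(j(-34, 140) - 1*6572) - L(-192) = (2*(-34)*(10087 + 140) - 1*6572) - sqrt(87 - 192) = (2*(-34)*10227 - 6572) - sqrt(-105) = (-695436 - 6572) - I*sqrt(105) = -702008 - I*sqrt(105)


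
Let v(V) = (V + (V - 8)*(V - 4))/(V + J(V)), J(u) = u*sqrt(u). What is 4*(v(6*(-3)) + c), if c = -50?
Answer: 4*(-1350*sqrt(2) + 727*I)/(9*(-I + 3*sqrt(2))) ≈ -206.48 + 27.49*I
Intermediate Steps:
J(u) = u**(3/2)
v(V) = (V + (-8 + V)*(-4 + V))/(V + V**(3/2)) (v(V) = (V + (V - 8)*(V - 4))/(V + V**(3/2)) = (V + (-8 + V)*(-4 + V))/(V + V**(3/2)))
4*(v(6*(-3)) + c) = 4*((32 + (6*(-3))**2 - 66*(-3))/(6*(-3) + (6*(-3))**(3/2)) - 50) = 4*((32 + (-18)**2 - 11*(-18))/(-18 + (-18)**(3/2)) - 50) = 4*((32 + 324 + 198)/(-18 - 54*I*sqrt(2)) - 50) = 4*(554/(-18 - 54*I*sqrt(2)) - 50) = 4*(-50 + 554/(-18 - 54*I*sqrt(2))) = -200 + 2216/(-18 - 54*I*sqrt(2))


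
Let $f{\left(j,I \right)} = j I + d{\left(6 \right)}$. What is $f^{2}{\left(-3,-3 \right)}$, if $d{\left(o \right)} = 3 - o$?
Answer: $36$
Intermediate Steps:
$f{\left(j,I \right)} = -3 + I j$ ($f{\left(j,I \right)} = j I + \left(3 - 6\right) = I j + \left(3 - 6\right) = I j - 3 = -3 + I j$)
$f^{2}{\left(-3,-3 \right)} = \left(-3 - -9\right)^{2} = \left(-3 + 9\right)^{2} = 6^{2} = 36$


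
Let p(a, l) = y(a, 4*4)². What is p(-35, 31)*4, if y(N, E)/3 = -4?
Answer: 576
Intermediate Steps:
y(N, E) = -12 (y(N, E) = 3*(-4) = -12)
p(a, l) = 144 (p(a, l) = (-12)² = 144)
p(-35, 31)*4 = 144*4 = 576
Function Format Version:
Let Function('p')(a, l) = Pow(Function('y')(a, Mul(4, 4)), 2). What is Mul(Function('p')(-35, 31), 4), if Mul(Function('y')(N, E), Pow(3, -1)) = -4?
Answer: 576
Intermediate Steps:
Function('y')(N, E) = -12 (Function('y')(N, E) = Mul(3, -4) = -12)
Function('p')(a, l) = 144 (Function('p')(a, l) = Pow(-12, 2) = 144)
Mul(Function('p')(-35, 31), 4) = Mul(144, 4) = 576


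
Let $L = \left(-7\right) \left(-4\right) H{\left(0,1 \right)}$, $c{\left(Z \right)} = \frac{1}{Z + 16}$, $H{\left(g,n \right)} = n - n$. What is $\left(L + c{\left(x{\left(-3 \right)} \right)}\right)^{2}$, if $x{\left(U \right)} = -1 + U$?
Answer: $\frac{1}{144} \approx 0.0069444$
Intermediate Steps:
$H{\left(g,n \right)} = 0$
$c{\left(Z \right)} = \frac{1}{16 + Z}$
$L = 0$ ($L = \left(-7\right) \left(-4\right) 0 = 28 \cdot 0 = 0$)
$\left(L + c{\left(x{\left(-3 \right)} \right)}\right)^{2} = \left(0 + \frac{1}{16 - 4}\right)^{2} = \left(0 + \frac{1}{12}\right)^{2} = \left(\frac{1}{12}\right)^{2} = \frac{1}{144}$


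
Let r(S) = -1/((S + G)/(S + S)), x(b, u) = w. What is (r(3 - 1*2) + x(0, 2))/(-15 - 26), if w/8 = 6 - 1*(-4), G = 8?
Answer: -718/369 ≈ -1.9458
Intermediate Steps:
w = 80 (w = 8*(6 - 1*(-4)) = 8*(6 + 4) = 8*10 = 80)
x(b, u) = 80
r(S) = -2*S/(8 + S) (r(S) = -1/((S + 8)/(S + S)) = -1/((8 + S)/((2*S))) = -1/((8 + S)*(1/(2*S))) = -1/((8 + S)/(2*S)) = -2*S/(8 + S))
(r(3 - 1*2) + x(0, 2))/(-15 - 26) = (-2*(3 - 1*2)/(8 + (3 - 1*2)) + 80)/(-15 - 26) = (-2*(3 - 2)/(8 + (3 - 2)) + 80)/(-41) = -(-2*1/(8 + 1) + 80)/41 = -(-2*1/9 + 80)/41 = -(-2*1*1/9 + 80)/41 = -(-2/9 + 80)/41 = -1/41*718/9 = -718/369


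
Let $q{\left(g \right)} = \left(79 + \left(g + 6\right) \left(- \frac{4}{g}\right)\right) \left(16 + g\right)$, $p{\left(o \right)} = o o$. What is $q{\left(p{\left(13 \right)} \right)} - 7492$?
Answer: $\frac{1074287}{169} \approx 6356.7$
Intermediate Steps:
$p{\left(o \right)} = o^{2}$
$q{\left(g \right)} = \left(16 + g\right) \left(79 - \frac{4 \left(6 + g\right)}{g}\right)$ ($q{\left(g \right)} = \left(79 + \left(6 + g\right) \left(- \frac{4}{g}\right)\right) \left(16 + g\right) = \left(79 - \frac{4 \left(6 + g\right)}{g}\right) \left(16 + g\right) = \left(16 + g\right) \left(79 - \frac{4 \left(6 + g\right)}{g}\right)$)
$q{\left(p{\left(13 \right)} \right)} - 7492 = \left(1176 - \frac{384}{13^{2}} + 75 \cdot 13^{2}\right) - 7492 = \left(1176 - \frac{384}{169} + 75 \cdot 169\right) - 7492 = \left(1176 - \frac{384}{169} + 12675\right) - 7492 = \frac{2340435}{169} - 7492 = \frac{1074287}{169}$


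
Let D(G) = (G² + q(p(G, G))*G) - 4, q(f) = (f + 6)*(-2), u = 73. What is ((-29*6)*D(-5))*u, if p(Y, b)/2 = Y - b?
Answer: -1028862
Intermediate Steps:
p(Y, b) = -2*b + 2*Y (p(Y, b) = 2*(Y - b) = -2*b + 2*Y)
q(f) = -12 - 2*f (q(f) = (6 + f)*(-2) = -12 - 2*f)
D(G) = -4 + G² - 12*G (D(G) = (G² + (-12 - 2*(-2*G + 2*G))*G) - 4 = (G² + (-12 - 2*0)*G) - 4 = (G² + (-12 + 0)*G) - 4 = (G² - 12*G) - 4 = -4 + G² - 12*G)
((-29*6)*D(-5))*u = ((-29*6)*(-4 + (-5)² - 12*(-5)))*73 = -174*(-4 + 25 + 60)*73 = -174*81*73 = -14094*73 = -1028862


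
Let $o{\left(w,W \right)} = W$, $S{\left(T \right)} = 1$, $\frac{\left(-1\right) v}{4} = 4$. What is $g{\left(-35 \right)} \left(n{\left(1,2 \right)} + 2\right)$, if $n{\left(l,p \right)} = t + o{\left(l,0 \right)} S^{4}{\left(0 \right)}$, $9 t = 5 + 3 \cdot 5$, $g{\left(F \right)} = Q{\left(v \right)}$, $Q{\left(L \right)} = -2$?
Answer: $- \frac{76}{9} \approx -8.4444$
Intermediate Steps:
$v = -16$ ($v = \left(-4\right) 4 = -16$)
$g{\left(F \right)} = -2$
$t = \frac{20}{9}$ ($t = \frac{5 + 3 \cdot 5}{9} = \frac{5 + 15}{9} = \frac{1}{9} \cdot 20 = \frac{20}{9} \approx 2.2222$)
$n{\left(l,p \right)} = \frac{20}{9}$ ($n{\left(l,p \right)} = \frac{20}{9} + 0 \cdot 1^{4} = \frac{20}{9} + 0 \cdot 1 = \frac{20}{9} + 0 = \frac{20}{9}$)
$g{\left(-35 \right)} \left(n{\left(1,2 \right)} + 2\right) = - 2 \left(\frac{20}{9} + 2\right) = \left(-2\right) \frac{38}{9} = - \frac{76}{9}$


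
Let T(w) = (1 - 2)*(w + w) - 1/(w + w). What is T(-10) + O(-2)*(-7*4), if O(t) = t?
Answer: 1521/20 ≈ 76.050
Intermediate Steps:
T(w) = -2*w - 1/(2*w)
T(-10) + O(-2)*(-7*4) = (-2*(-10) - ½/(-10)) - (-14)*4 = (20 - ½*(-⅒)) - 2*(-28) = (20 + 1/20) + 56 = 401/20 + 56 = 1521/20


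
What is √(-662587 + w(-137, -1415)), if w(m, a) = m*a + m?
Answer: I*√468869 ≈ 684.74*I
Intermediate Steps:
w(m, a) = m + a*m (w(m, a) = a*m + m = m + a*m)
√(-662587 + w(-137, -1415)) = √(-662587 - 137*(1 - 1415)) = √(-662587 - 137*(-1414)) = √(-662587 + 193718) = √(-468869) = I*√468869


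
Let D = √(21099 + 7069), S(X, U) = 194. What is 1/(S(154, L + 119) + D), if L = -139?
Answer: 97/4734 - √7042/4734 ≈ 0.0027637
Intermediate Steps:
D = 2*√7042 (D = √28168 = 2*√7042 ≈ 167.83)
1/(S(154, L + 119) + D) = 1/(194 + 2*√7042)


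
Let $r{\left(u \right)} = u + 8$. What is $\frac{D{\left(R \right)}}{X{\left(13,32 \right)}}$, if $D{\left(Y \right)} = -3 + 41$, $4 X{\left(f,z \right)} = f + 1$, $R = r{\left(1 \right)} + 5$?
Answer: $\frac{76}{7} \approx 10.857$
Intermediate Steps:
$r{\left(u \right)} = 8 + u$
$R = 14$ ($R = \left(8 + 1\right) + 5 = 9 + 5 = 14$)
$X{\left(f,z \right)} = \frac{1}{4} + \frac{f}{4}$ ($X{\left(f,z \right)} = \frac{f + 1}{4} = \frac{1 + f}{4} = \frac{1}{4} + \frac{f}{4}$)
$D{\left(Y \right)} = 38$
$\frac{D{\left(R \right)}}{X{\left(13,32 \right)}} = \frac{38}{\frac{1}{4} + \frac{1}{4} \cdot 13} = \frac{38}{\frac{1}{4} + \frac{13}{4}} = \frac{38}{\frac{7}{2}} = 38 \cdot \frac{2}{7} = \frac{76}{7}$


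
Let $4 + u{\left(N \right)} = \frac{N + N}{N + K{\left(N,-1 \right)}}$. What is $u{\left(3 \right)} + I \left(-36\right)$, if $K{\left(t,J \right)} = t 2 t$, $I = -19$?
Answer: $\frac{4762}{7} \approx 680.29$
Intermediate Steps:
$K{\left(t,J \right)} = 2 t^{2}$ ($K{\left(t,J \right)} = 2 t t = 2 t^{2}$)
$u{\left(N \right)} = -4 + \frac{2 N}{N + 2 N^{2}}$ ($u{\left(N \right)} = -4 + \frac{N + N}{N + 2 N^{2}} = -4 + \frac{2 N}{N + 2 N^{2}}$)
$u{\left(3 \right)} + I \left(-36\right) = \frac{2 \left(-1 - 12\right)}{1 + 2 \cdot 3} - -684 = \frac{2 \left(-1 - 12\right)}{1 + 6} + 684 = 2 \cdot \frac{1}{7} \left(-13\right) + 684 = - \frac{26}{7} + 684 = \frac{4762}{7}$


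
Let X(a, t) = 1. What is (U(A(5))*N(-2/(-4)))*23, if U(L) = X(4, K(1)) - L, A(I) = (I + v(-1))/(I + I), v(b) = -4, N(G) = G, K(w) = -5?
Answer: 207/20 ≈ 10.350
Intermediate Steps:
A(I) = (-4 + I)/(2*I) (A(I) = (I - 4)/(I + I) = (-4 + I)/((2*I)) = (-4 + I)*(1/(2*I)) = (-4 + I)/(2*I))
U(L) = 1 - L
(U(A(5))*N(-2/(-4)))*23 = ((1 - (-4 + 5)/(2*5))*(-2/(-4)))*23 = ((1 - 1/(2*5))*(-2*(-¼)))*23 = ((1 - 1*⅒)*(½))*23 = ((1 - ⅒)*(½))*23 = ((9/10)*(½))*23 = (9/20)*23 = 207/20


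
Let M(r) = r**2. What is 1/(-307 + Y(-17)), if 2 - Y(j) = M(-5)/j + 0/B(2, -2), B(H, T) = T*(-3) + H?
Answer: -17/5160 ≈ -0.0032946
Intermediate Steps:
B(H, T) = H - 3*T (B(H, T) = -3*T + H = H - 3*T)
Y(j) = 2 - 25/j (Y(j) = 2 - ((-5)**2/j + 0/(2 - 3*(-2))) = 2 - (25/j + 0/(2 + 6)) = 2 - (25/j + 0/8) = 2 - (25/j + 0*(1/8)) = 2 - (25/j + 0) = 2 - 25/j)
1/(-307 + Y(-17)) = 1/(-307 + (2 - 25/(-17))) = 1/(-307 + (2 - 25*(-1/17))) = 1/(-307 + (2 + 25/17)) = 1/(-307 + 59/17) = 1/(-5160/17) = -17/5160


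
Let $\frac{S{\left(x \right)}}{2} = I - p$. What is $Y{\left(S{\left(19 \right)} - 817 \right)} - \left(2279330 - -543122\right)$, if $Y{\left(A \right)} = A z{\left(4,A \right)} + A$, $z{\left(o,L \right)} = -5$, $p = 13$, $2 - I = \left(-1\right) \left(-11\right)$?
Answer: $-2819008$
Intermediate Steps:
$I = -9$ ($I = 2 - \left(-1\right) \left(-11\right) = 2 - 11 = -9$)
$S{\left(x \right)} = -44$ ($S{\left(x \right)} = 2 \left(-9 - 13\right) = 2 \left(-22\right) = -44$)
$Y{\left(A \right)} = - 4 A$ ($Y{\left(A \right)} = A \left(-5\right) + A = - 5 A + A = - 4 A$)
$Y{\left(S{\left(19 \right)} - 817 \right)} - \left(2279330 - -543122\right) = - 4 \left(-44 - 817\right) - \left(2279330 - -543122\right) = \left(-4\right) \left(-861\right) - \left(2279330 + 543122\right) = 3444 - 2822452 = -2819008$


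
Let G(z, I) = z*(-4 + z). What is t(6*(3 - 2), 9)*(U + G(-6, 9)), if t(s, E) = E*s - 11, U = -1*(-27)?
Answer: 3741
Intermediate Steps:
U = 27
t(s, E) = -11 + E*s
t(6*(3 - 2), 9)*(U + G(-6, 9)) = (-11 + 9*(6*(3 - 2)))*(27 - 6*(-4 - 6)) = (-11 + 9*(6*1))*(27 - 6*(-10)) = (-11 + 9*6)*(27 + 60) = (-11 + 54)*87 = 43*87 = 3741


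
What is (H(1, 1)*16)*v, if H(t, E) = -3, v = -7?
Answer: 336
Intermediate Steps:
(H(1, 1)*16)*v = -3*16*(-7) = -48*(-7) = 336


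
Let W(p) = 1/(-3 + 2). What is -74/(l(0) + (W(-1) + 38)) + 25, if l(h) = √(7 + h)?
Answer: 15656/681 + 37*√7/681 ≈ 23.133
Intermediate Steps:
W(p) = -1 (W(p) = 1/(-1) = -1)
-74/(l(0) + (W(-1) + 38)) + 25 = -74/(√(7 + 0) + (-1 + 38)) + 25 = -74/(√7 + 37) + 25 = -74/(37 + √7) + 25 = 25 - 74/(37 + √7)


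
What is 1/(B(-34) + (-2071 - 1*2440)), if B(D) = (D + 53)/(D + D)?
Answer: -68/306767 ≈ -0.00022167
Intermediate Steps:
B(D) = (53 + D)/(2*D) (B(D) = (53 + D)/((2*D)) = (53 + D)*(1/(2*D)) = (53 + D)/(2*D))
1/(B(-34) + (-2071 - 1*2440)) = 1/((½)*(53 - 34)/(-34) + (-2071 - 1*2440)) = 1/((½)*(-1/34)*19 + (-2071 - 2440)) = 1/(-19/68 - 4511) = 1/(-306767/68) = -68/306767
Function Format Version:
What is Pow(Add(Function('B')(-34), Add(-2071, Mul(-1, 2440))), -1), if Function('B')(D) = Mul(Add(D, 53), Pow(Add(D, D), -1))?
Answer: Rational(-68, 306767) ≈ -0.00022167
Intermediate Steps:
Function('B')(D) = Mul(Rational(1, 2), Pow(D, -1), Add(53, D)) (Function('B')(D) = Mul(Add(53, D), Pow(Mul(2, D), -1)) = Mul(Add(53, D), Mul(Rational(1, 2), Pow(D, -1))) = Mul(Rational(1, 2), Pow(D, -1), Add(53, D)))
Pow(Add(Function('B')(-34), Add(-2071, Mul(-1, 2440))), -1) = Pow(Add(Mul(Rational(1, 2), Pow(-34, -1), Add(53, -34)), Add(-2071, Mul(-1, 2440))), -1) = Pow(Add(Mul(Rational(1, 2), Rational(-1, 34), 19), Add(-2071, -2440)), -1) = Pow(Add(Rational(-19, 68), -4511), -1) = Pow(Rational(-306767, 68), -1) = Rational(-68, 306767)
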